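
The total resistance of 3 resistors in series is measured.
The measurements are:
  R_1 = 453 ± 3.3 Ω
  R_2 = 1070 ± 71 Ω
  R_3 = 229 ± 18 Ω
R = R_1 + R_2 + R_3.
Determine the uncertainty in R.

For a sum/difference, combine absolute errors in quadrature:
  (δR_1)² = 10.9;  (δR_2)² = 5040;  (δR_3)² = 324
δR = √(5380) = 73.3 Ω

73.3 Ω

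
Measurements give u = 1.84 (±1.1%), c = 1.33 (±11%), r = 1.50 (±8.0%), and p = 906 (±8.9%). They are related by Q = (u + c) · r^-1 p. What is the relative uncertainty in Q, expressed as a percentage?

Let w = u + c = 3.17. δw = √(δu² + δc²) = √(0.000410 + 0.0214) = 0.148, so δw/w = 0.0466.
Q is then a monomial in w, r, p:
δQ/Q = √((δw/w)² + (-1·δr/r)² + (1·δp/p)²) = √(0.00217 + 0.00640 + 0.00792) = 0.128

12.8%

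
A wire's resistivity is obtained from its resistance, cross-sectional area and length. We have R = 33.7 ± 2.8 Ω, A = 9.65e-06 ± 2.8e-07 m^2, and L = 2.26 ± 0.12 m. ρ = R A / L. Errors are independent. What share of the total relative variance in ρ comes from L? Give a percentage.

(δρ/ρ)² = (1·δR/R)² + (1·δA/A)² + (-1·δL/L)²
  R term: (1×0.0831)² = 0.00690
  A term: (1×0.0290)² = 0.000842
  L term: (-1×0.0531)² = 0.00282
Total = 0.0106. Share from L = 0.00282/0.0106 = 0.267.

26.7%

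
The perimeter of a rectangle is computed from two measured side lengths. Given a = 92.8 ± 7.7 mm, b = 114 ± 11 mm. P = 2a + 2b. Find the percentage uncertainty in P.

Each term contributes (cᵢ δxᵢ)² to (δP)²:
  (2·δa)² = 237;  (2·δb)² = 484
δP = √(721) = 26.9 mm
P = 414 mm, so δP/P = 26.9/414 = 0.0649.

6.49%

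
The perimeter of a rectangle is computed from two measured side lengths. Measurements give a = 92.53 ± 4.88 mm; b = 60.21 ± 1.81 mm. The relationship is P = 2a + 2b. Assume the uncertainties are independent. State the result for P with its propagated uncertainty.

Sums and differences: (δP)² = Σ (cᵢ δxᵢ)².
  (2·δa)² = 95.3;  (2·δb)² = 13.1
δP = √(108) = 10.4 mm
P = 305.5 mm.

305.5 ± 10.4 mm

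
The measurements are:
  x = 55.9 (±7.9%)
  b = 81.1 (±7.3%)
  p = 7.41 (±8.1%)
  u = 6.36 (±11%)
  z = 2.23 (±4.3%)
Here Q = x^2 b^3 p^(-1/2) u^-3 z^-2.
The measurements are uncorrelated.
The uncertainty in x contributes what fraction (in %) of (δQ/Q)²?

13.1%

(δQ/Q)² = (2·δx/x)² + (3·δb/b)² + (−½·δp/p)² + (-3·δu/u)² + (-2·δz/z)²
  x term: (2×0.0790)² = 0.0250
  b term: (3×0.0730)² = 0.0480
  p term: (-0.5×0.0810)² = 0.00164
  u term: (-3×0.110)² = 0.109
  z term: (-2×0.0430)² = 0.00740
Total = 0.191. Share from x = 0.0250/0.191 = 0.131.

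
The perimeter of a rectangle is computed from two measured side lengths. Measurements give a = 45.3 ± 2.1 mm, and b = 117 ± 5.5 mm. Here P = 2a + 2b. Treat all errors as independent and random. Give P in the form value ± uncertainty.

Sums and differences: (δP)² = Σ (cᵢ δxᵢ)².
  (2·δa)² = 17.6;  (2·δb)² = 121
δP = √(139) = 11.8 mm
P = 325 mm.

325 ± 11.8 mm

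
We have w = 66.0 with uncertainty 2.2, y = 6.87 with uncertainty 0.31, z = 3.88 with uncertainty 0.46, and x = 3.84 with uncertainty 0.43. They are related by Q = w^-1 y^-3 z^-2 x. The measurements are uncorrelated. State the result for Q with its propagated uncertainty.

Products/powers → add relative errors in quadrature, weighted by exponent:
  (-1·δw/w)² = (-1×0.0333)² = 0.00111;  (-3·δy/y)² = (-3×0.0451)² = 0.0183;  (-2·δz/z)² = (-2×0.119)² = 0.0562;  (1·δx/x)² = (1×0.112)² = 0.0125
δQ/Q = √(0.0882) = 0.297
Q = 1.19e-05, so δQ = 0.297 × 1.19e-05 = 3.54e-06.

(1.19 ± 0.354) × 10^-5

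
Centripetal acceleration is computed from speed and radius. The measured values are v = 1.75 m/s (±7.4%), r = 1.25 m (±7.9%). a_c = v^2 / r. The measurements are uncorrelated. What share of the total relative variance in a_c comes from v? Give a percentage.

77.8%

(δa_c/a_c)² = (2·δv/v)² + (-1·δr/r)²
  v term: (2×0.0740)² = 0.0219
  r term: (-1×0.0790)² = 0.00624
Total = 0.0281. Share from v = 0.0219/0.0281 = 0.778.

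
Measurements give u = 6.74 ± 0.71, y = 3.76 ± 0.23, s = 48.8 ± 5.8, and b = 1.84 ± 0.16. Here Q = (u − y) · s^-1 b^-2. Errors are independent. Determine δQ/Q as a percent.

32.7%

Let w = u − y = 2.98. δw = √(δu² + δy²) = √(0.504 + 0.0529) = 0.746, so δw/w = 0.250.
Q is then a monomial in w, s, b:
δQ/Q = √((δw/w)² + (-1·δs/s)² + (-2·δb/b)²) = √(0.0627 + 0.0141 + 0.0302) = 0.327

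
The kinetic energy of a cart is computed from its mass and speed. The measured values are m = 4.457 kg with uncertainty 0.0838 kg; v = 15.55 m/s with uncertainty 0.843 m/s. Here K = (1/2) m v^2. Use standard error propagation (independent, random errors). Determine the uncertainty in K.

Since K is a product/quotient, work with relative uncertainties:
  (1·δm/m)² = (1×0.0188)² = 0.000354;  (2·δv/v)² = (2×0.0542)² = 0.0118
δK/K = √(0.0121) = 0.110
K = 538.9 J, so δK = 0.110 × 538.9 = 59.3 J.

59.3 J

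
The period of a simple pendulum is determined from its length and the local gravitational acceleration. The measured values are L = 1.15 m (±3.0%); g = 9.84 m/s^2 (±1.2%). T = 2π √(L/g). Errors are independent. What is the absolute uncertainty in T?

Relative error in a monomial: (δT/T)² = Σ (nᵢ · δxᵢ/xᵢ)².
  (½·δL/L)² = (0.5×0.0300)² = 0.000225;  (−½·δg/g)² = (-0.5×0.0120)² = 3.6e-05
δT/T = √(0.000261) = 0.0162
T = 2.15 s, so δT = 0.0162 × 2.15 = 0.0347 s.

0.0347 s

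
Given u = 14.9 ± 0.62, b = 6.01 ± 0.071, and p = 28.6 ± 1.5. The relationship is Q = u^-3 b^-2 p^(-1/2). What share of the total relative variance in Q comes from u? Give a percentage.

(δQ/Q)² = (-3·δu/u)² + (-2·δb/b)² + (−½·δp/p)²
  u term: (-3×0.0416)² = 0.0156
  b term: (-2×0.0118)² = 0.000558
  p term: (-0.5×0.0524)² = 0.000688
Total = 0.0168. Share from u = 0.0156/0.0168 = 0.926.

92.6%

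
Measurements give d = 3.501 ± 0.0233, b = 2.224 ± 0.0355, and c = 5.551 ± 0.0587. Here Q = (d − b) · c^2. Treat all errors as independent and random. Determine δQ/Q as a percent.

3.94%

Let u = d − b = 1.277. δu = √(δd² + δb²) = √(0.000543 + 0.00126) = 0.0425, so δu/u = 0.0333.
Q is then a monomial in u, c:
δQ/Q = √((δu/u)² + (2·δc/c)²) = √(0.00111 + 0.000447) = 0.0394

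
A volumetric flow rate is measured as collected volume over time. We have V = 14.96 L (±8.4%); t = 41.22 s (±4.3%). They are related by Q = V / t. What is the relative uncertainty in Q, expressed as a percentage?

9.44%

Relative error in a monomial: (δQ/Q)² = Σ (nᵢ · δxᵢ/xᵢ)².
  (1·δV/V)² = (1×0.0840)² = 0.00706;  (-1·δt/t)² = (-1×0.0430)² = 0.00185
δQ/Q = √(0.00890) = 0.0944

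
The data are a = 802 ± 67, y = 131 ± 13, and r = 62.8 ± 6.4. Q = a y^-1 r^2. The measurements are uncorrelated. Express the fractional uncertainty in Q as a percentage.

24.2%

Q is a product of powers, so relative uncertainties combine in quadrature:
  (1·δa/a)² = (1×0.0835)² = 0.00698;  (-1·δy/y)² = (-1×0.0992)² = 0.00985;  (2·δr/r)² = (2×0.102)² = 0.0415
δQ/Q = √(0.0584) = 0.242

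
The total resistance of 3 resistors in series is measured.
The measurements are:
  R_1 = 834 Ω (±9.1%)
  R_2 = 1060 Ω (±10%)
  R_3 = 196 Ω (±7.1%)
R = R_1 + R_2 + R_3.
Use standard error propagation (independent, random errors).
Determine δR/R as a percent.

6.27%

For a sum/difference, combine absolute errors in quadrature:
  (δR_1)² = 5760;  (δR_2)² = 11200;  (δR_3)² = 194
δR = √(17200) = 131 Ω
R = 2090 Ω, so δR/R = 131/2090 = 0.0627.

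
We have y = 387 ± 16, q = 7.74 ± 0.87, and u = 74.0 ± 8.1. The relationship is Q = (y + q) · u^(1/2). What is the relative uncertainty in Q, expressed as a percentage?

6.81%

Let w = y + q = 395. δw = √(δy² + δq²) = √(256 + 0.757) = 16.0, so δw/w = 0.0406.
Q is then a monomial in w, u:
δQ/Q = √((δw/w)² + (½·δu/u)²) = √(0.00165 + 0.00300) = 0.0681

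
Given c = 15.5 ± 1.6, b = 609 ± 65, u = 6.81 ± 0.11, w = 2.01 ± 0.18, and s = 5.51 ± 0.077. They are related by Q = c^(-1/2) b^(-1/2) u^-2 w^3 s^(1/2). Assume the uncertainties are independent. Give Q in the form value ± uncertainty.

0.00423 ± 0.00119

Each factor contributes (exponent × relative error)² to (δQ/Q)²:
  (−½·δc/c)² = (-0.5×0.103)² = 0.00266;  (−½·δb/b)² = (-0.5×0.107)² = 0.00285;  (-2·δu/u)² = (-2×0.0162)² = 0.00104;  (3·δw/w)² = (3×0.0896)² = 0.0722;  (½·δs/s)² = (0.5×0.0140)² = 4.88e-05
δQ/Q = √(0.0788) = 0.281
Q = 0.00423, so δQ = 0.281 × 0.00423 = 0.00119.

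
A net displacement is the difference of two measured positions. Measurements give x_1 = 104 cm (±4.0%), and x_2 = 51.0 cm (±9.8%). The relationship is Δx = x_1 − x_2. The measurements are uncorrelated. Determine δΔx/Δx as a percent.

12.3%

Each term contributes (cᵢ δxᵢ)² to (δΔx)²:
  (δx_1)² = 17.3;  (δx_2)² = 25.0
δΔx = √(42.3) = 6.50 cm
Δx = 53.0 cm, so δΔx/Δx = 6.50/53.0 = 0.123.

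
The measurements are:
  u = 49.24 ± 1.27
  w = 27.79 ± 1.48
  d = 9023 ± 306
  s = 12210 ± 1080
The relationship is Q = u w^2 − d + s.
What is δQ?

4320

Let p = u·w^2 = 38030. δp/p = √((1·δu/u)² + (2·δw/w)²) = √(0.000665 + 0.0113) = 0.110, so δp = 4170.
Q = p − d + s: δQ = √(δp² + δd² + δs²) = √(1.74e+07 + 93600 + 1.17e+06) = 4320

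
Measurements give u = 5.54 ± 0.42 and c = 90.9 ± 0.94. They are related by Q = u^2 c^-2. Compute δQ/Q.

Relative error in a monomial: (δQ/Q)² = Σ (nᵢ · δxᵢ/xᵢ)².
  (2·δu/u)² = (2×0.0758)² = 0.0230;  (-2·δc/c)² = (-2×0.0103)² = 0.000428
δQ/Q = √(0.0234) = 0.153

0.153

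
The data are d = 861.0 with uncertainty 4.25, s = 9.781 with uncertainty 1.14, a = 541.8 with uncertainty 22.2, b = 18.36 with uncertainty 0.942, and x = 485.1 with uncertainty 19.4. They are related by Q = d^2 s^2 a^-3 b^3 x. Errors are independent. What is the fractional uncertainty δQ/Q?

0.308

Relative error in a monomial: (δQ/Q)² = Σ (nᵢ · δxᵢ/xᵢ)².
  (2·δd/d)² = (2×0.00494)² = 9.75e-05;  (2·δs/s)² = (2×0.117)² = 0.0543;  (-3·δa/a)² = (-3×0.0410)² = 0.0151;  (3·δb/b)² = (3×0.0513)² = 0.0237;  (1·δx/x)² = (1×0.0400)² = 0.00160
δQ/Q = √(0.0948) = 0.308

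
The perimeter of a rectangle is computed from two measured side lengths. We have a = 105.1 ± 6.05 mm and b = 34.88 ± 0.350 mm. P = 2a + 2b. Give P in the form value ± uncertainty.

Each term contributes (cᵢ δxᵢ)² to (δP)²:
  (2·δa)² = 146;  (2·δb)² = 0.490
δP = √(147) = 12.1 mm
P = 280.0 mm.

280.0 ± 12.1 mm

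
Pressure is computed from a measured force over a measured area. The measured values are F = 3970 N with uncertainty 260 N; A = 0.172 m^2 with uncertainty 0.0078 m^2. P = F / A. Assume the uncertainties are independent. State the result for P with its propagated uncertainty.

23100 ± 1840 Pa

P is a product of powers, so relative uncertainties combine in quadrature:
  (1·δF/F)² = (1×0.0655)² = 0.00429;  (-1·δA/A)² = (-1×0.0453)² = 0.00206
δP/P = √(0.00635) = 0.0797
P = 23100 Pa, so δP = 0.0797 × 23100 = 1840 Pa.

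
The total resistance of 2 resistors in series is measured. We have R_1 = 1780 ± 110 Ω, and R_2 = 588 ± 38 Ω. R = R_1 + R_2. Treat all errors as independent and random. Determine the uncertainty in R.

Sums and differences: (δR)² = Σ (cᵢ δxᵢ)².
  (δR_1)² = 12100;  (δR_2)² = 1440
δR = √(13500) = 116 Ω

116 Ω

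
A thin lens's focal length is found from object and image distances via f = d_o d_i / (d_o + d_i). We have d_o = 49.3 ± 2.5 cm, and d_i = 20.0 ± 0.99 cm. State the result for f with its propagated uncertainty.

14.2 ± 0.543 cm

∂f/∂d_o = (d_i/(d_o+d_i))² = 0.0833;  ∂f/∂d_i = (d_o/(d_o+d_i))² = 0.506
δf = √((∂f/∂d_o · δd_o)² + (∂f/∂d_i · δd_i)²) = √(0.0434 + 0.251) = 0.543 cm
f = 14.2 cm.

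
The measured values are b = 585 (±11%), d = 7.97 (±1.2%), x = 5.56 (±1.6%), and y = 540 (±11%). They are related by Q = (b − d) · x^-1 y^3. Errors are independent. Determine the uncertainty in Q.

5.7e+09

Let u = b − d = 577. δu = √(δb² + δd²) = √(4140 + 0.00915) = 64.4, so δu/u = 0.112.
Q is then a monomial in u, x, y:
δQ/Q = √((δu/u)² + (-1·δx/x)² + (3·δy/y)²) = √(0.0124 + 0.000256 + 0.109) = 0.349
Q = 1.63e+10, so δQ = 0.349 × 1.63e+10 = 5.7e+09.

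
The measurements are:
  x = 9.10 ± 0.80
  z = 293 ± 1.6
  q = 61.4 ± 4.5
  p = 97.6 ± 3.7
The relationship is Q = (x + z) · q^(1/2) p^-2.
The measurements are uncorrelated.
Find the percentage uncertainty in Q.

Let u = x + z = 302. δu = √(δx² + δz²) = √(0.640 + 2.56) = 1.79, so δu/u = 0.00592.
Q is then a monomial in u, q, p:
δQ/Q = √((δu/u)² + (½·δq/q)² + (-2·δp/p)²) = √(3.51e-05 + 0.00134 + 0.00575) = 0.0844

8.44%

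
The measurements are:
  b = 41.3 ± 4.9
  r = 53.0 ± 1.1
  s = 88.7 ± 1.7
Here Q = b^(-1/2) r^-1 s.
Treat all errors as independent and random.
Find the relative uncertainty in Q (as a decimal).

0.0657

Relative error in a monomial: (δQ/Q)² = Σ (nᵢ · δxᵢ/xᵢ)².
  (−½·δb/b)² = (-0.5×0.119)² = 0.00352;  (-1·δr/r)² = (-1×0.0208)² = 0.000431;  (1·δs/s)² = (1×0.0192)² = 0.000367
δQ/Q = √(0.00432) = 0.0657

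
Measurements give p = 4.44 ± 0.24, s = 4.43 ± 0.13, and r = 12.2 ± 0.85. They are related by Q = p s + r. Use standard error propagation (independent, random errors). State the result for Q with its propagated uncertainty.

31.9 ± 1.48

Let w = p·s = 19.7. δw/w = √((1·δp/p)² + (1·δs/s)²) = √(0.00292 + 0.000861) = 0.0615, so δw = 1.21.
Q = w + r: δQ = √(δw² + δr²) = √(1.46 + 0.722) = 1.48
Q = 31.9.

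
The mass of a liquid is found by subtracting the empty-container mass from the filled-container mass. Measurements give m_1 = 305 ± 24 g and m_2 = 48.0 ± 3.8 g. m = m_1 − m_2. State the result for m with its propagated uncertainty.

Sums and differences: (δm)² = Σ (cᵢ δxᵢ)².
  (δm_1)² = 576;  (δm_2)² = 14.4
δm = √(590) = 24.3 g
m = 257 g.

257 ± 24.3 g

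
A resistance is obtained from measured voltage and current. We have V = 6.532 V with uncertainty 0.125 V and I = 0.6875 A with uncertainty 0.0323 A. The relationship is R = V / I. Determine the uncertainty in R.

0.482 Ω

Relative error in a monomial: (δR/R)² = Σ (nᵢ · δxᵢ/xᵢ)².
  (1·δV/V)² = (1×0.0191)² = 0.000366;  (-1·δI/I)² = (-1×0.0470)² = 0.00221
δR/R = √(0.00257) = 0.0507
R = 9.501 Ω, so δR = 0.0507 × 9.501 = 0.482 Ω.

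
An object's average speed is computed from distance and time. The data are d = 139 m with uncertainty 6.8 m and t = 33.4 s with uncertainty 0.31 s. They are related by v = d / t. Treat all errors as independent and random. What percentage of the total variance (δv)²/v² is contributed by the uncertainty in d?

(δv/v)² = (1·δd/d)² + (-1·δt/t)²
  d term: (1×0.0489)² = 0.00239
  t term: (-1×0.00928)² = 8.61e-05
Total = 0.00248. Share from d = 0.00239/0.00248 = 0.965.

96.5%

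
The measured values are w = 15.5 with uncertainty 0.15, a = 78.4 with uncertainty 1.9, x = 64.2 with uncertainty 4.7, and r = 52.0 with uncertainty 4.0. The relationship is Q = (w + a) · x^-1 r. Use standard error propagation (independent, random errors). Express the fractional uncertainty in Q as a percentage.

Let u = w + a = 93.9. δu = √(δw² + δa²) = √(0.0225 + 3.61) = 1.91, so δu/u = 0.0203.
Q is then a monomial in u, x, r:
δQ/Q = √((δu/u)² + (-1·δx/x)² + (1·δr/r)²) = √(0.000412 + 0.00536 + 0.00592) = 0.108

10.8%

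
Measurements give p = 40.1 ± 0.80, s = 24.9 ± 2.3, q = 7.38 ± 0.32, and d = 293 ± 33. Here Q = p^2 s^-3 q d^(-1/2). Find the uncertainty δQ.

Products/powers → add relative errors in quadrature, weighted by exponent:
  (2·δp/p)² = (2×0.0200)² = 0.00159;  (-3·δs/s)² = (-3×0.0924)² = 0.0768;  (1·δq/q)² = (1×0.0434)² = 0.00188;  (−½·δd/d)² = (-0.5×0.113)² = 0.00317
δQ/Q = √(0.0834) = 0.289
Q = 0.0449, so δQ = 0.289 × 0.0449 = 0.0130.

0.0130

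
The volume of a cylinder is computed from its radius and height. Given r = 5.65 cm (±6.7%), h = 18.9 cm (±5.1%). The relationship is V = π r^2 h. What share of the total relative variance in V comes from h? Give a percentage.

12.7%

(δV/V)² = (2·δr/r)² + (1·δh/h)²
  r term: (2×0.0670)² = 0.0180
  h term: (1×0.0510)² = 0.00260
Total = 0.0206. Share from h = 0.00260/0.0206 = 0.127.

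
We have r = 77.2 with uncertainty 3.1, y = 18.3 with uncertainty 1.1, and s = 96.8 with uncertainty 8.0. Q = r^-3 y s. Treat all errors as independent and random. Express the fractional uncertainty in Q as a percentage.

Since Q is a product/quotient, work with relative uncertainties:
  (-3·δr/r)² = (-3×0.0402)² = 0.0145;  (1·δy/y)² = (1×0.0601)² = 0.00361;  (1·δs/s)² = (1×0.0826)² = 0.00683
δQ/Q = √(0.0250) = 0.158

15.8%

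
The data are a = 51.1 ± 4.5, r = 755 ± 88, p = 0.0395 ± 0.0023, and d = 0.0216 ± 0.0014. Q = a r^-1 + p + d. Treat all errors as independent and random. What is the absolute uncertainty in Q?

Let w = a·r^-1 = 0.0677. δw/w = √((1·δa/a)² + (-1·δr/r)²) = √(0.00776 + 0.0136) = 0.146, so δw = 0.00989.
Q = w + p + d: δQ = √(δw² + δp² + δd²) = √(9.78e-05 + 5.29e-06 + 1.96e-06) = 0.0102

0.0102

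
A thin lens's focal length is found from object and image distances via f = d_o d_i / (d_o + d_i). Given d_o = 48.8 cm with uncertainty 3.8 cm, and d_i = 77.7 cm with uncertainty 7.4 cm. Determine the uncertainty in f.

1.81 cm

∂f/∂d_o = (d_i/(d_o+d_i))² = 0.377;  ∂f/∂d_i = (d_o/(d_o+d_i))² = 0.149
δf = √((∂f/∂d_o · δd_o)² + (∂f/∂d_i · δd_i)²) = √(2.06 + 1.21) = 1.81 cm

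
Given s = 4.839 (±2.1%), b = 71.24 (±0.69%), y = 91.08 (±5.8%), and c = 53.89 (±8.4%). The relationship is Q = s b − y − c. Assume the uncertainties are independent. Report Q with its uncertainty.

199.8 ± 10.3

Let p = s·b = 344.7. δp/p = √((1·δs/s)² + (1·δb/b)²) = √(0.000441 + 4.76e-05) = 0.0221, so δp = 7.62.
Q = p − y − c: δQ = √(δp² + δy² + δc²) = √(58.1 + 27.9 + 20.5) = 10.3
Q = 199.8.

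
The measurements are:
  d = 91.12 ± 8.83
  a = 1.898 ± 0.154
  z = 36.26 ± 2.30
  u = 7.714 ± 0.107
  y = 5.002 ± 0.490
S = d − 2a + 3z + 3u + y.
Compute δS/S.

Absolute uncertainties add in quadrature for a linear combination:
  (δd)² = 78.0;  (2·δa)² = 0.0949;  (3·δz)² = 47.6;  (3·δu)² = 0.103;  (δy)² = 0.240
δS = √(126) = 11.2
S = 224.2, so δS/S = 11.2/224.2 = 0.0501.

0.0501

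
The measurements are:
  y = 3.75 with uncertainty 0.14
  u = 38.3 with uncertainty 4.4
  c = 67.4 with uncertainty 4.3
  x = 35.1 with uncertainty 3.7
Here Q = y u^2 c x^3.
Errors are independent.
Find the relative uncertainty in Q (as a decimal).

Relative error in a monomial: (δQ/Q)² = Σ (nᵢ · δxᵢ/xᵢ)².
  (1·δy/y)² = (1×0.0373)² = 0.00139;  (2·δu/u)² = (2×0.115)² = 0.0528;  (1·δc/c)² = (1×0.0638)² = 0.00407;  (3·δx/x)² = (3×0.105)² = 0.100
δQ/Q = √(0.158) = 0.398

0.398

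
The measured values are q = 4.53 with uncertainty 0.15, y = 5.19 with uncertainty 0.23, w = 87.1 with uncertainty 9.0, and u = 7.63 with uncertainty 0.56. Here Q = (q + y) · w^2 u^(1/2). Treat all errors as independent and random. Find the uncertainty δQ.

43100

Let h = q + y = 9.72. δh = √(δq² + δy²) = √(0.0225 + 0.0529) = 0.275, so δh/h = 0.0283.
Q is then a monomial in h, w, u:
δQ/Q = √((δh/h)² + (2·δw/w)² + (½·δu/u)²) = √(0.000798 + 0.0427 + 0.00135) = 0.212
Q = 2.04e+05, so δQ = 0.212 × 2.04e+05 = 43100.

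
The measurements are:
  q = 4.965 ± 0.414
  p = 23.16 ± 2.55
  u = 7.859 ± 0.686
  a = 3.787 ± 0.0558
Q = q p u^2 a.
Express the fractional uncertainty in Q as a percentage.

Q is a product of powers, so relative uncertainties combine in quadrature:
  (1·δq/q)² = (1×0.0834)² = 0.00695;  (1·δp/p)² = (1×0.110)² = 0.0121;  (2·δu/u)² = (2×0.0873)² = 0.0305;  (1·δa/a)² = (1×0.0147)² = 0.000217
δQ/Q = √(0.0498) = 0.223

22.3%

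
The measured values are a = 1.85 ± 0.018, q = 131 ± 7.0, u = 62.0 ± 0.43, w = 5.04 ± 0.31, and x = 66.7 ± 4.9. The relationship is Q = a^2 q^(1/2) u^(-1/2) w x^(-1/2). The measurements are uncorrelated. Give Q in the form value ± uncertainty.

For a monomial Q ∝ a^2, q^(1/2), u^(-1/2), w, x^(-1/2), fractional errors add in quadrature:
  (2·δa/a)² = (2×0.00973)² = 0.000379;  (½·δq/q)² = (0.5×0.0534)² = 0.000714;  (−½·δu/u)² = (-0.5×0.00694)² = 1.2e-05;  (1·δw/w)² = (1×0.0615)² = 0.00378;  (−½·δx/x)² = (-0.5×0.0735)² = 0.00135
δQ/Q = √(0.00624) = 0.0790
Q = 3.07, so δQ = 0.0790 × 3.07 = 0.242.

3.07 ± 0.242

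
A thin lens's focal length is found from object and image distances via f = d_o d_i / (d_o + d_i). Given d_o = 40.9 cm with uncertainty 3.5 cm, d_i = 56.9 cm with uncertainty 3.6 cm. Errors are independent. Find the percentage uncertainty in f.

5.64%

∂f/∂d_o = (d_i/(d_o+d_i))² = 0.338;  ∂f/∂d_i = (d_o/(d_o+d_i))² = 0.175
δf = √((∂f/∂d_o · δd_o)² + (∂f/∂d_i · δd_i)²) = √(1.40 + 0.396) = 1.34 cm
f = 23.8 cm, so δf/f = 1.34/23.8 = 0.0564.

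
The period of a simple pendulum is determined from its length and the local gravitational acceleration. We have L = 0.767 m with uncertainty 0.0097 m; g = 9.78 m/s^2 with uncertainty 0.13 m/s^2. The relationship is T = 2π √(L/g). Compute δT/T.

For a monomial T ∝ L^(1/2), g^(-1/2), fractional errors add in quadrature:
  (½·δL/L)² = (0.5×0.0126)² = 4e-05;  (−½·δg/g)² = (-0.5×0.0133)² = 4.42e-05
δT/T = √(8.42e-05) = 0.00917

0.00917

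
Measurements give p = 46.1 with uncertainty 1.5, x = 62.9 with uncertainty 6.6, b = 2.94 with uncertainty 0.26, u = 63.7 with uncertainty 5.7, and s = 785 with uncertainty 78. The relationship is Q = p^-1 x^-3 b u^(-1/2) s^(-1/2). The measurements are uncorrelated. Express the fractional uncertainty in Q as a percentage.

33.5%

Each factor contributes (exponent × relative error)² to (δQ/Q)²:
  (-1·δp/p)² = (-1×0.0325)² = 0.00106;  (-3·δx/x)² = (-3×0.105)² = 0.0991;  (1·δb/b)² = (1×0.0884)² = 0.00782;  (−½·δu/u)² = (-0.5×0.0895)² = 0.00200;  (−½·δs/s)² = (-0.5×0.0994)² = 0.00247
δQ/Q = √(0.112) = 0.335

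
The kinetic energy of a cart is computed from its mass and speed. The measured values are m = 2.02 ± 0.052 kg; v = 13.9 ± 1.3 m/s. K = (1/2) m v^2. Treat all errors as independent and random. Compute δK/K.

Products/powers → add relative errors in quadrature, weighted by exponent:
  (1·δm/m)² = (1×0.0257)² = 0.000663;  (2·δv/v)² = (2×0.0935)² = 0.0350
δK/K = √(0.0357) = 0.189

0.189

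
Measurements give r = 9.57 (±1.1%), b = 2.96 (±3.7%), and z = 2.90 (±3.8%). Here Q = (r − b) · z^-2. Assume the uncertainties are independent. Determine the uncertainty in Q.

Let u = r − b = 6.61. δu = √(δr² + δb²) = √(0.0111 + 0.0120) = 0.152, so δu/u = 0.0230.
Q is then a monomial in u, z:
δQ/Q = √((δu/u)² + (-2·δz/z)²) = √(0.000528 + 0.00578) = 0.0794
Q = 0.786, so δQ = 0.0794 × 0.786 = 0.0624.

0.0624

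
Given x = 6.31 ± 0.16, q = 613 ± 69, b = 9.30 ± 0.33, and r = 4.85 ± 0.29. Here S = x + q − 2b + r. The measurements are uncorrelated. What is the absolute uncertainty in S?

69.0

For a sum/difference, combine absolute errors in quadrature:
  (δx)² = 0.0256;  (δq)² = 4760;  (2·δb)² = 0.436;  (δr)² = 0.0841
δS = √(4760) = 69.0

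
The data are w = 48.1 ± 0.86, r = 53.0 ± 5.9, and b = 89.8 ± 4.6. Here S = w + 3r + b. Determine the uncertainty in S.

For a sum/difference, combine absolute errors in quadrature:
  (δw)² = 0.740;  (3·δr)² = 313;  (δb)² = 21.2
δS = √(335) = 18.3

18.3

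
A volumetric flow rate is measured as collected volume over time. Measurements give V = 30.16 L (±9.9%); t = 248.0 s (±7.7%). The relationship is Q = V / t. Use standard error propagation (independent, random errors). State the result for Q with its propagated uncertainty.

0.1216 ± 0.0153 L/s

Q is a product of powers, so relative uncertainties combine in quadrature:
  (1·δV/V)² = (1×0.0990)² = 0.00980;  (-1·δt/t)² = (-1×0.0770)² = 0.00593
δQ/Q = √(0.0157) = 0.125
Q = 0.1216 L/s, so δQ = 0.125 × 0.1216 = 0.0153 L/s.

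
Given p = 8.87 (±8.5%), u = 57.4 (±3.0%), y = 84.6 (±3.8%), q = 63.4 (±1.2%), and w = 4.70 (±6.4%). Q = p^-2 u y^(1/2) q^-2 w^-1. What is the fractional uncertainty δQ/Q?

0.187

Each factor contributes (exponent × relative error)² to (δQ/Q)²:
  (-2·δp/p)² = (-2×0.0850)² = 0.0289;  (1·δu/u)² = (1×0.0300)² = 0.000900;  (½·δy/y)² = (0.5×0.0380)² = 0.000361;  (-2·δq/q)² = (-2×0.0120)² = 0.000576;  (-1·δw/w)² = (-1×0.0640)² = 0.00410
δQ/Q = √(0.0348) = 0.187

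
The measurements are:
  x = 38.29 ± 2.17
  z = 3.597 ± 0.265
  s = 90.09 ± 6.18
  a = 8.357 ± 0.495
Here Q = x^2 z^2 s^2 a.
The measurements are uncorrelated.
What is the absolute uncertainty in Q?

Q is a product of powers, so relative uncertainties combine in quadrature:
  (2·δx/x)² = (2×0.0567)² = 0.0128;  (2·δz/z)² = (2×0.0737)² = 0.0217;  (2·δs/s)² = (2×0.0686)² = 0.0188;  (1·δa/a)² = (1×0.0592)² = 0.00351
δQ/Q = √(0.0569) = 0.239
Q = 1.287e+09, so δQ = 0.239 × 1.287e+09 = 3.07e+08.

3.07e+08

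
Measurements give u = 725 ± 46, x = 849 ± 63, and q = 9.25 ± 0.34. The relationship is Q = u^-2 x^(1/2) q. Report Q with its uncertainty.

(5.13 ± 0.704) × 10^-4

Q is a product of powers, so relative uncertainties combine in quadrature:
  (-2·δu/u)² = (-2×0.0634)² = 0.0161;  (½·δx/x)² = (0.5×0.0742)² = 0.00138;  (1·δq/q)² = (1×0.0368)² = 0.00135
δQ/Q = √(0.0188) = 0.137
Q = 0.000513, so δQ = 0.137 × 0.000513 = 7.04e-05.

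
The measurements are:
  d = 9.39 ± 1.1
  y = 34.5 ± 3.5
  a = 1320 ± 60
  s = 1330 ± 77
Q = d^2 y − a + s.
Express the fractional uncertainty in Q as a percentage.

Let p = d^2·y = 3040. δp/p = √((2·δd/d)² + (1·δy/y)²) = √(0.0549 + 0.0103) = 0.255, so δp = 777.
Q = p − a + s: δQ = √(δp² + δa² + δs²) = √(6.03e+05 + 3600 + 5930) = 783
Q = 3050, so δQ/Q = 783/3050 = 0.256.

25.6%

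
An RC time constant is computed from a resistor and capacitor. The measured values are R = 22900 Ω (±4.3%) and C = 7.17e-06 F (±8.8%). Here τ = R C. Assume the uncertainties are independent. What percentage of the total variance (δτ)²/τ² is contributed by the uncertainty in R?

19.3%

(δτ/τ)² = (1·δR/R)² + (1·δC/C)²
  R term: (1×0.0430)² = 0.00185
  C term: (1×0.0880)² = 0.00774
Total = 0.00959. Share from R = 0.00185/0.00959 = 0.193.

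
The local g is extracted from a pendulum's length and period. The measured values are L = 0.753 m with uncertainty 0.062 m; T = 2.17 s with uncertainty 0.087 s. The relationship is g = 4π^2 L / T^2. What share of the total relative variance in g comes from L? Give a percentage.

51.3%

(δg/g)² = (1·δL/L)² + (-2·δT/T)²
  L term: (1×0.0823)² = 0.00678
  T term: (-2×0.0401)² = 0.00643
Total = 0.0132. Share from L = 0.00678/0.0132 = 0.513.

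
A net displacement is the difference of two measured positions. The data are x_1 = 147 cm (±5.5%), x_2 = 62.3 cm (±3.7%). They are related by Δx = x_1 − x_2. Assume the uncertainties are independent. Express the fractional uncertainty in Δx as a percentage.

9.93%

Δx is a linear combination, so absolute uncertainties add in quadrature:
  (δx_1)² = 65.4;  (δx_2)² = 5.31
δΔx = √(70.7) = 8.41 cm
Δx = 84.7 cm, so δΔx/Δx = 8.41/84.7 = 0.0993.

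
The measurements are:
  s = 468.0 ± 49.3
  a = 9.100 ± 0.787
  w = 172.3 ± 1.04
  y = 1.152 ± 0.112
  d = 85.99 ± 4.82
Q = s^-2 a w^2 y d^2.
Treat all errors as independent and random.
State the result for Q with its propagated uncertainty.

Relative error in a monomial: (δQ/Q)² = Σ (nᵢ · δxᵢ/xᵢ)².
  (-2·δs/s)² = (-2×0.105)² = 0.0444;  (1·δa/a)² = (1×0.0865)² = 0.00748;  (2·δw/w)² = (2×0.00604)² = 0.000146;  (1·δy/y)² = (1×0.0972)² = 0.00945;  (2·δd/d)² = (2×0.0561)² = 0.0126
δQ/Q = √(0.0740) = 0.272
Q = 10510, so δQ = 0.272 × 10510 = 2860.

10510 ± 2860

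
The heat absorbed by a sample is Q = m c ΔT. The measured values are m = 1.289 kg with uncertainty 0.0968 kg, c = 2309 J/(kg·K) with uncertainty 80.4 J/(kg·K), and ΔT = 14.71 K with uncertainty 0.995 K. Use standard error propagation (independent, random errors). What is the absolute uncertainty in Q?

For a monomial Q ∝ m, c, ΔT, fractional errors add in quadrature:
  (1·δm/m)² = (1×0.0751)² = 0.00564;  (1·δc/c)² = (1×0.0348)² = 0.00121;  (1·δΔT/ΔT)² = (1×0.0676)² = 0.00458
δQ/Q = √(0.0114) = 0.107
Q = 43780 J, so δQ = 0.107 × 43780 = 4680 J.

4680 J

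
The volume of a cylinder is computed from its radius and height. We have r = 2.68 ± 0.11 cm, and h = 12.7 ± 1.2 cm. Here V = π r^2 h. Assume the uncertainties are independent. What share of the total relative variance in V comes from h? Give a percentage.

57.0%

(δV/V)² = (2·δr/r)² + (1·δh/h)²
  r term: (2×0.0410)² = 0.00674
  h term: (1×0.0945)² = 0.00893
Total = 0.0157. Share from h = 0.00893/0.0157 = 0.570.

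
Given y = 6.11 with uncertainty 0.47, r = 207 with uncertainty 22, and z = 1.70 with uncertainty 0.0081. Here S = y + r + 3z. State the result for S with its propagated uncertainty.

218 ± 22.0

Each term contributes (cᵢ δxᵢ)² to (δS)²:
  (δy)² = 0.221;  (δr)² = 484;  (3·δz)² = 0.000590
δS = √(484) = 22.0
S = 218.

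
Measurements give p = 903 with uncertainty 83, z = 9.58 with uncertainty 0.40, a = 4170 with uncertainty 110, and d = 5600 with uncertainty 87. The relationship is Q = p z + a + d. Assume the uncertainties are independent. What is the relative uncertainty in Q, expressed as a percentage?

4.80%

Let w = p·z = 8650. δw/w = √((1·δp/p)² + (1·δz/z)²) = √(0.00845 + 0.00174) = 0.101, so δw = 873.
Q = w + a + d: δQ = √(δw² + δa² + δd²) = √(7.63e+05 + 12100 + 7570) = 885
Q = 18400, so δQ/Q = 885/18400 = 0.0480.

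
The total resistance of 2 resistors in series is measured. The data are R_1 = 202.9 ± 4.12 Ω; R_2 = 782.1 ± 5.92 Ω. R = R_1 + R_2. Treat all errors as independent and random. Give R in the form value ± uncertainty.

985.0 ± 7.21 Ω

R is a linear combination, so absolute uncertainties add in quadrature:
  (δR_1)² = 17.0;  (δR_2)² = 35.0
δR = √(52.0) = 7.21 Ω
R = 985.0 Ω.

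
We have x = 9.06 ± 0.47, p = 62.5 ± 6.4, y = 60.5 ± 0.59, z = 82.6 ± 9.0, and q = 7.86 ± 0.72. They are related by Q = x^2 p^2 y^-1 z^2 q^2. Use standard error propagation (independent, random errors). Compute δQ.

8.17e+08

Q is a product of powers, so relative uncertainties combine in quadrature:
  (2·δx/x)² = (2×0.0519)² = 0.0108;  (2·δp/p)² = (2×0.102)² = 0.0419;  (-1·δy/y)² = (-1×0.00975)² = 9.51e-05;  (2·δz/z)² = (2×0.109)² = 0.0475;  (2·δq/q)² = (2×0.0916)² = 0.0336
δQ/Q = √(0.134) = 0.366
Q = 2.23e+09, so δQ = 0.366 × 2.23e+09 = 8.17e+08.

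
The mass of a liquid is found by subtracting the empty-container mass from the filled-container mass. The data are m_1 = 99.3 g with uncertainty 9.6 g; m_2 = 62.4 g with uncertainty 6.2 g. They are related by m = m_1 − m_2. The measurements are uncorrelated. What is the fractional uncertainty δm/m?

0.310

m is a linear combination, so absolute uncertainties add in quadrature:
  (δm_1)² = 92.2;  (δm_2)² = 38.4
δm = √(131) = 11.4 g
m = 36.9 g, so δm/m = 11.4/36.9 = 0.310.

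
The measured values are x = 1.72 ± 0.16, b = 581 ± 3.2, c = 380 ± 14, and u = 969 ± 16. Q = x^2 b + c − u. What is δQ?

321

Let p = x^2·b = 1720. δp/p = √((2·δx/x)² + (1·δb/b)²) = √(0.0346 + 3.03e-05) = 0.186, so δp = 320.
Q = p + c − u: δQ = √(δp² + δc² + δu²) = √(1.02e+05 + 196 + 256) = 321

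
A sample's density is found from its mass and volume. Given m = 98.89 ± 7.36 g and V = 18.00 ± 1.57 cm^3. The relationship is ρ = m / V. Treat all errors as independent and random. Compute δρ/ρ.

Relative error in a monomial: (δρ/ρ)² = Σ (nᵢ · δxᵢ/xᵢ)².
  (1·δm/m)² = (1×0.0744)² = 0.00554;  (-1·δV/V)² = (-1×0.0872)² = 0.00761
δρ/ρ = √(0.0131) = 0.115

0.115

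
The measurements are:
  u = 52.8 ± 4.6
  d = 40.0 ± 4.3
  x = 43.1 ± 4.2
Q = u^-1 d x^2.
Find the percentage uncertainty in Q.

23.9%

Since Q is a product/quotient, work with relative uncertainties:
  (-1·δu/u)² = (-1×0.0871)² = 0.00759;  (1·δd/d)² = (1×0.107)² = 0.0116;  (2·δx/x)² = (2×0.0974)² = 0.0380
δQ/Q = √(0.0571) = 0.239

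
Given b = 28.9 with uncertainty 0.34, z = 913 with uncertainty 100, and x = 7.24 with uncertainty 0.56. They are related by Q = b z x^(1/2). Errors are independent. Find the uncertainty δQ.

Each factor contributes (exponent × relative error)² to (δQ/Q)²:
  (1·δb/b)² = (1×0.0118)² = 0.000138;  (1·δz/z)² = (1×0.110)² = 0.0120;  (½·δx/x)² = (0.5×0.0773)² = 0.00150
δQ/Q = √(0.0136) = 0.117
Q = 71000, so δQ = 0.117 × 71000 = 8290.

8290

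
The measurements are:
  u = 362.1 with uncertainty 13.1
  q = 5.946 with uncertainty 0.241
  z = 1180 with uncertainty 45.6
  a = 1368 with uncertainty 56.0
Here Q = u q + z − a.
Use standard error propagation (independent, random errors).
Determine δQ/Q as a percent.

Let p = u·q = 2153. δp/p = √((1·δu/u)² + (1·δq/q)²) = √(0.00131 + 0.00164) = 0.0543, so δp = 117.
Q = p + z − a: δQ = √(δp² + δz² + δa²) = √(13700 + 2080 + 3140) = 137
Q = 1965, so δQ/Q = 137/1965 = 0.0700.

7.00%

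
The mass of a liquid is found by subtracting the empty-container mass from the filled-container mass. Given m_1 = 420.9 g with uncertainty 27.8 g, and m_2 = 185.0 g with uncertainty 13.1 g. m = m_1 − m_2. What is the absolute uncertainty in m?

30.7 g

For a sum/difference, combine absolute errors in quadrature:
  (δm_1)² = 773;  (δm_2)² = 172
δm = √(944) = 30.7 g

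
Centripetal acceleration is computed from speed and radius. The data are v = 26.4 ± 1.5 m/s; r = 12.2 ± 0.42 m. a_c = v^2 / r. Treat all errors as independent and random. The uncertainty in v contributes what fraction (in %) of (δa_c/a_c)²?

(δa_c/a_c)² = (2·δv/v)² + (-1·δr/r)²
  v term: (2×0.0568)² = 0.0129
  r term: (-1×0.0344)² = 0.00119
Total = 0.0141. Share from v = 0.0129/0.0141 = 0.916.

91.6%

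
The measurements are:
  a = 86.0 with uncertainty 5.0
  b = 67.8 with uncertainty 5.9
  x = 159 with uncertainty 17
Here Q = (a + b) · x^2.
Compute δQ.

Let u = a + b = 154. δu = √(δa² + δb²) = √(25.0 + 34.8) = 7.73, so δu/u = 0.0503.
Q is then a monomial in u, x:
δQ/Q = √((δu/u)² + (2·δx/x)²) = √(0.00253 + 0.0457) = 0.220
Q = 3.89e+06, so δQ = 0.220 × 3.89e+06 = 8.54e+05.

8.54e+05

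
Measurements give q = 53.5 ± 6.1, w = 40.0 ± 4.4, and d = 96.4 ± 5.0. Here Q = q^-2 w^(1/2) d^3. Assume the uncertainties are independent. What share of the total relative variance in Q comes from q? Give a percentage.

(δQ/Q)² = (-2·δq/q)² + (½·δw/w)² + (3·δd/d)²
  q term: (-2×0.114)² = 0.0520
  w term: (0.5×0.110)² = 0.00303
  d term: (3×0.0519)² = 0.0242
Total = 0.0792. Share from q = 0.0520/0.0792 = 0.656.

65.6%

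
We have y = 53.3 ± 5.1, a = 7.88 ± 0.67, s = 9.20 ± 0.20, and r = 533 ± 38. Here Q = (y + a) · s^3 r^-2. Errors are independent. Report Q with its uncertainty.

Let u = y + a = 61.2. δu = √(δy² + δa²) = √(26.0 + 0.449) = 5.14, so δu/u = 0.0841.
Q is then a monomial in u, s, r:
δQ/Q = √((δu/u)² + (3·δs/s)² + (-2·δr/r)²) = √(0.00707 + 0.00425 + 0.0203) = 0.178
Q = 0.168, so δQ = 0.178 × 0.168 = 0.0298.

0.168 ± 0.0298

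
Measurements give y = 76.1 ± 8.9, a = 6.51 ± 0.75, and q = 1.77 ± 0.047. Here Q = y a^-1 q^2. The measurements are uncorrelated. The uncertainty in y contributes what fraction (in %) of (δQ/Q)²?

45.9%

(δQ/Q)² = (1·δy/y)² + (-1·δa/a)² + (2·δq/q)²
  y term: (1×0.117)² = 0.0137
  a term: (-1×0.115)² = 0.0133
  q term: (2×0.0266)² = 0.00282
Total = 0.0298. Share from y = 0.0137/0.0298 = 0.459.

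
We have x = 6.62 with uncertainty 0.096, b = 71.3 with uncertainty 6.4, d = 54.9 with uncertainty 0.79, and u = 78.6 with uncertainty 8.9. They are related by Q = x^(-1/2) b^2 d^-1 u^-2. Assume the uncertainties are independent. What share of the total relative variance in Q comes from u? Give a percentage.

61.2%

(δQ/Q)² = (−½·δx/x)² + (2·δb/b)² + (-1·δd/d)² + (-2·δu/u)²
  x term: (-0.5×0.0145)² = 5.26e-05
  b term: (2×0.0898)² = 0.0322
  d term: (-1×0.0144)² = 0.000207
  u term: (-2×0.113)² = 0.0513
Total = 0.0838. Share from u = 0.0513/0.0838 = 0.612.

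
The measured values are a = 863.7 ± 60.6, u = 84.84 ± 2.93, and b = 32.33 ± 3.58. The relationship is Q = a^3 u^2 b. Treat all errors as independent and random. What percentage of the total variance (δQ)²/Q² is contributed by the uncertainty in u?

(δQ/Q)² = (3·δa/a)² + (2·δu/u)² + (1·δb/b)²
  a term: (3×0.0702)² = 0.0443
  u term: (2×0.0345)² = 0.00477
  b term: (1×0.111)² = 0.0123
Total = 0.0613. Share from u = 0.00477/0.0613 = 0.0778.

7.78%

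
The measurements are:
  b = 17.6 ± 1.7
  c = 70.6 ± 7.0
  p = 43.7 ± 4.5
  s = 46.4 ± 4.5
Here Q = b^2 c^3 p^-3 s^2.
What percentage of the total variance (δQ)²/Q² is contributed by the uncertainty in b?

(δQ/Q)² = (2·δb/b)² + (3·δc/c)² + (-3·δp/p)² + (2·δs/s)²
  b term: (2×0.0966)² = 0.0373
  c term: (3×0.0992)² = 0.0885
  p term: (-3×0.103)² = 0.0954
  s term: (2×0.0970)² = 0.0376
Total = 0.259. Share from b = 0.0373/0.259 = 0.144.

14.4%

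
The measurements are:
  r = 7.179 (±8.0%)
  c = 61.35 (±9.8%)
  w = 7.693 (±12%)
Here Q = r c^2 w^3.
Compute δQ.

Since Q is a product/quotient, work with relative uncertainties:
  (1·δr/r)² = (1×0.0800)² = 0.00640;  (2·δc/c)² = (2×0.0980)² = 0.0384;  (3·δw/w)² = (3×0.120)² = 0.130
δQ/Q = √(0.174) = 0.418
Q = 1.23e+07, so δQ = 0.418 × 1.23e+07 = 5.14e+06.

5.14e+06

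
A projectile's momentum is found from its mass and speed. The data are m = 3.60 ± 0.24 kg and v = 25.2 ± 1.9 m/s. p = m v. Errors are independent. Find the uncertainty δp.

9.13 kg·m/s

p is a product of powers, so relative uncertainties combine in quadrature:
  (1·δm/m)² = (1×0.0667)² = 0.00444;  (1·δv/v)² = (1×0.0754)² = 0.00568
δp/p = √(0.0101) = 0.101
p = 90.7 kg·m/s, so δp = 0.101 × 90.7 = 9.13 kg·m/s.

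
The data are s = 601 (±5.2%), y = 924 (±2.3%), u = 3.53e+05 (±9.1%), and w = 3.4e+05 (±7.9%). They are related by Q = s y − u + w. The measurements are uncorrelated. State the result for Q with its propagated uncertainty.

Let p = s·y = 5.55e+05. δp/p = √((1·δs/s)² + (1·δy/y)²) = √(0.00270 + 0.000529) = 0.0569, so δp = 31600.
Q = p − u + w: δQ = √(δp² + δu² + δw²) = √(9.97e+08 + 1.03e+09 + 7.21e+08) = 52400
Q = 5.42e+05.

(5.42 ± 0.524) × 10^5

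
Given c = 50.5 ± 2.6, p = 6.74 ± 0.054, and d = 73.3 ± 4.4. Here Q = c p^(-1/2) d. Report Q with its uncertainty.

For a monomial Q ∝ c, p^(-1/2), d, fractional errors add in quadrature:
  (1·δc/c)² = (1×0.0515)² = 0.00265;  (−½·δp/p)² = (-0.5×0.00801)² = 1.6e-05;  (1·δd/d)² = (1×0.0600)² = 0.00360
δQ/Q = √(0.00627) = 0.0792
Q = 1430, so δQ = 0.0792 × 1430 = 113.

1430 ± 113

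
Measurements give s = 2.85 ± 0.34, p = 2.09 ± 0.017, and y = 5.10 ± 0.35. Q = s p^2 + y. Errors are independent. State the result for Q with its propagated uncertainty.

Let w = s·p^2 = 12.4. δw/w = √((1·δs/s)² + (2·δp/p)²) = √(0.0142 + 0.000265) = 0.120, so δw = 1.50.
Q = w + y: δQ = √(δw² + δy²) = √(2.25 + 0.122) = 1.54
Q = 17.5.

17.5 ± 1.54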